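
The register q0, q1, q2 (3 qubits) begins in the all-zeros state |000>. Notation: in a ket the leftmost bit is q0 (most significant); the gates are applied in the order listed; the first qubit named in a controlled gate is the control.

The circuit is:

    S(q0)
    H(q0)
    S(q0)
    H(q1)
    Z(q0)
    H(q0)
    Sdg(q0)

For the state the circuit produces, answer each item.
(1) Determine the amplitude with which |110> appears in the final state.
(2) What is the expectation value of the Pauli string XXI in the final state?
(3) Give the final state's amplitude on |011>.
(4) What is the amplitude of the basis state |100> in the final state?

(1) The final state's coefficient on |110> equals sqrt(2)*(1 - I)/4.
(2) The expectation value of XXI is 1.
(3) The amplitude on |011> is 0.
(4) The final state's coefficient on |100> equals sqrt(2)*(1 - I)/4.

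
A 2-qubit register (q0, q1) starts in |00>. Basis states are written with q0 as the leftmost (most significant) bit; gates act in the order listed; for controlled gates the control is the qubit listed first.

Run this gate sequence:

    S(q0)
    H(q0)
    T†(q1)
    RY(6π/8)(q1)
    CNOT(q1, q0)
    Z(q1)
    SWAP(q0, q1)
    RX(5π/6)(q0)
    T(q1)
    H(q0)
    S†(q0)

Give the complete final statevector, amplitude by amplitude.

The final amplitudes are -sqrt(6*sqrt(2) + 12)/16 - sqrt(4 - 2*sqrt(2))/16 + sqrt(12 - 6*sqrt(2))/16 + sqrt(2*sqrt(2) + 4)/16 - I*sqrt(12 - 6*sqrt(2))/16 - I*sqrt(4 - 2*sqrt(2))/16 + I*sqrt(2*sqrt(2) + 4)/16 + I*sqrt(6*sqrt(2) + 12)/16 on |00>, -sqrt(6*sqrt(2) + 12)*exp(I*pi/4)/16 - sqrt(12 - 6*sqrt(2))*exp(3*I*pi/4)/16 - sqrt(4 - 2*sqrt(2))*exp(I*pi/4)/16 - sqrt(4 - 2*sqrt(2))*exp(3*I*pi/4)/16 + sqrt(12 - 6*sqrt(2))*exp(I*pi/4)/16 + sqrt(2*sqrt(2) + 4)*exp(3*I*pi/4)/16 + sqrt(2*sqrt(2) + 4)*exp(I*pi/4)/16 + sqrt(6*sqrt(2) + 12)*exp(3*I*pi/4)/16 on |01>, sqrt(4 - 2*sqrt(2))/16 + sqrt(12 - 6*sqrt(2))/16 + sqrt(2*sqrt(2) + 4)/16 + sqrt(6*sqrt(2) + 12)/16 - I*sqrt(6*sqrt(2) + 12)/16 - I*sqrt(12 - 6*sqrt(2))/16 + I*sqrt(4 - 2*sqrt(2))/16 + I*sqrt(2*sqrt(2) + 4)/16 on |10>, -sqrt(6*sqrt(2) + 12)*exp(3*I*pi/4)/16 - sqrt(12 - 6*sqrt(2))*exp(3*I*pi/4)/16 + sqrt(4 - 2*sqrt(2))*exp(3*I*pi/4)/16 + sqrt(4 - 2*sqrt(2))*exp(I*pi/4)/16 + sqrt(12 - 6*sqrt(2))*exp(I*pi/4)/16 + sqrt(2*sqrt(2) + 4)*exp(3*I*pi/4)/16 + sqrt(2*sqrt(2) + 4)*exp(I*pi/4)/16 + sqrt(6*sqrt(2) + 12)*exp(I*pi/4)/16 on |11>.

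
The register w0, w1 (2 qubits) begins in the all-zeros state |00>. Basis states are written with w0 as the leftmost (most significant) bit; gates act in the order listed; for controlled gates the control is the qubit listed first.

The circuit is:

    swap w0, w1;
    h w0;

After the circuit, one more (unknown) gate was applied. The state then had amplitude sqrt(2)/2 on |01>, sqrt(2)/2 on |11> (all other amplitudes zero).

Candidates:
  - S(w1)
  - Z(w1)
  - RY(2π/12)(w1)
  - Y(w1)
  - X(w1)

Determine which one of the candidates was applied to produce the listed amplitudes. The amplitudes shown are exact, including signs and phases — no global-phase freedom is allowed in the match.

The applied gate was X(w1).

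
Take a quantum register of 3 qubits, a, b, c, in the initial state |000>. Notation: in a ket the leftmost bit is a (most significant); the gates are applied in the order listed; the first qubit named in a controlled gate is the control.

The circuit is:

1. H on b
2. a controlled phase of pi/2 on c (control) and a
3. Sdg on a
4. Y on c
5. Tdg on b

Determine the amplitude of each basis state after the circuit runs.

The final amplitudes are sqrt(2)*I/2 on |001>, sqrt(2)*exp(I*pi/4)/2 on |011>, and 0 on every other basis state.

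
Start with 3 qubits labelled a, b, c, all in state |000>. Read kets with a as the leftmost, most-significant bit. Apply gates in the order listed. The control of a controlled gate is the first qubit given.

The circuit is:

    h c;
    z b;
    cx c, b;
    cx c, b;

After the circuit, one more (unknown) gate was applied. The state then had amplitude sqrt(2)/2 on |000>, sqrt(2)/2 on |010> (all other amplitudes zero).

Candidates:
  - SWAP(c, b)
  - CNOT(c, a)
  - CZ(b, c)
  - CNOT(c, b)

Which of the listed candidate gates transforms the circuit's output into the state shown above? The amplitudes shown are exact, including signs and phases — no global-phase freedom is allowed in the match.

It was SWAP(c, b) that produced the state shown. Key observation: steps 3-4 multiply out to the identity, so the circuit reduces to the remaining gates.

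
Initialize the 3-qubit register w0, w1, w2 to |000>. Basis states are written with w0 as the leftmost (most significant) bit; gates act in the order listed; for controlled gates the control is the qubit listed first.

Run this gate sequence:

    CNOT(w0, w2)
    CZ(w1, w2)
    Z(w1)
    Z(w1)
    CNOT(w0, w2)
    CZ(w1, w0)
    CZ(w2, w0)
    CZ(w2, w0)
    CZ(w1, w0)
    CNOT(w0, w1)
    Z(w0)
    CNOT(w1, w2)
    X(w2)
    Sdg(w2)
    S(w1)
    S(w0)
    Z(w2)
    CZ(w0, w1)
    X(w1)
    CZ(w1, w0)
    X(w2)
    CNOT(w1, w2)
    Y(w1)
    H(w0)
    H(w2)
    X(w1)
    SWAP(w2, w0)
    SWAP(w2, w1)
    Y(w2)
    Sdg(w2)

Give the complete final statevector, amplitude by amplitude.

After the circuit, the state carries amplitude -I/2 on |000>, 0 on |001>, -I/2 on |010>, 0 on |011>, I/2 on |100>, 0 on |101>, I/2 on |110>, 0 on |111>. Key observation: the block from step 6 through step 9 cancels to the identity and can be dropped.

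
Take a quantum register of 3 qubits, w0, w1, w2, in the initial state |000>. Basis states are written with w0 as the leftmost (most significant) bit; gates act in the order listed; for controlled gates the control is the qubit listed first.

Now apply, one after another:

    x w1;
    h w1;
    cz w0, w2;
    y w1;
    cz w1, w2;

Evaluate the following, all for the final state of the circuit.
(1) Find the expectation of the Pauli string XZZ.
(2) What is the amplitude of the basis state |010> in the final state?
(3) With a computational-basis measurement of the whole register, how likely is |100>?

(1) In the final state, XZZ has expectation 0.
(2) |010> carries amplitude sqrt(2)*I/2 in the final state.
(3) The probability of measuring |100> is 0.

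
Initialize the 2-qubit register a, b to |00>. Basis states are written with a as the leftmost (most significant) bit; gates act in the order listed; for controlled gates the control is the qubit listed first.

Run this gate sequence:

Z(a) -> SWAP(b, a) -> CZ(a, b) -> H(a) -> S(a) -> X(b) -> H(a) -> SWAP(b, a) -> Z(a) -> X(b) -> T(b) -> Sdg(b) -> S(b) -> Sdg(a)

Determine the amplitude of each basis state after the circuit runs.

The resulting statevector has amplitude 0 on |00>, 0 on |01>, 1/2 + I/2 on |10>, -sqrt(2)/2 on |11>.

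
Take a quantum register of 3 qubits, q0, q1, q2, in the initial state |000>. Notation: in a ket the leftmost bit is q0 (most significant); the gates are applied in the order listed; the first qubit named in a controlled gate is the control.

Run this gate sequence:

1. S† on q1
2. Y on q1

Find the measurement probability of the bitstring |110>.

The probability of measuring |110> is 0.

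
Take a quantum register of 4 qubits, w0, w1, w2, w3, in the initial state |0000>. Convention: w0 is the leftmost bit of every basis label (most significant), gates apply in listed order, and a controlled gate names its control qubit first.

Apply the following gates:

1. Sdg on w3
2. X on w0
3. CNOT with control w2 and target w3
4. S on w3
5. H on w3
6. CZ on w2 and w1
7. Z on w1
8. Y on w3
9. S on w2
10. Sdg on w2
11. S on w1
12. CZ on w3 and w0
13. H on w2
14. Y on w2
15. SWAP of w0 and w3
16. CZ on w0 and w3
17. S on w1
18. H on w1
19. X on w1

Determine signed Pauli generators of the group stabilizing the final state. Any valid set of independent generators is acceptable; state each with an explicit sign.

One valid set of independent stabilizer generators is -XIII, +IXII, -IIXI, -IIIZ (any independent generating set of the same group is equally correct).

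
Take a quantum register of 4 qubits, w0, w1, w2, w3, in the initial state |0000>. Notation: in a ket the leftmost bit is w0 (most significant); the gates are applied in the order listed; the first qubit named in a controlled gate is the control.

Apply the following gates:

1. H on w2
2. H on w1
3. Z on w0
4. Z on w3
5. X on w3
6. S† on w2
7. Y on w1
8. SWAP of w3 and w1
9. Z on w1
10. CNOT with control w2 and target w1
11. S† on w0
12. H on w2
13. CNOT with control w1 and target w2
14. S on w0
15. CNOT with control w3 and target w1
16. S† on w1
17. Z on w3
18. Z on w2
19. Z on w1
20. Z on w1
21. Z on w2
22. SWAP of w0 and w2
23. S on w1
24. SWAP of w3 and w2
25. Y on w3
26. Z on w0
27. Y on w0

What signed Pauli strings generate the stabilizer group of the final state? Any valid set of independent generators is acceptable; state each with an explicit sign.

One valid set of independent stabilizer generators is -XZZI, -ZYZI, -ZZYI, -IIIZ (any independent generating set of the same group is equally correct). Key observation: steps 18-21 multiply out to the identity, so the circuit reduces to the remaining gates.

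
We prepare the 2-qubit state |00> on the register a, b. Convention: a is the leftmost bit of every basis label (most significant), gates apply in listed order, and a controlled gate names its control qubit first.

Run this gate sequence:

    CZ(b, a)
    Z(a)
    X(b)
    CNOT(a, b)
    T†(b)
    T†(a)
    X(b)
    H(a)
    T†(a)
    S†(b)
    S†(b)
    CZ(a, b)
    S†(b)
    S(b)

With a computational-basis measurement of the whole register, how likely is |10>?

A full measurement returns |10> with probability 1/2.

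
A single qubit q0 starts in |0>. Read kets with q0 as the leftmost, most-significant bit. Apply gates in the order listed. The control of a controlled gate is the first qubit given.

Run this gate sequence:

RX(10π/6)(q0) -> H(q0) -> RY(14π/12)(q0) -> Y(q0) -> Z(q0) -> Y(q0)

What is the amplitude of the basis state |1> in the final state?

The final state's coefficient on |1> equals sqrt(3)*(-1 - I)/4.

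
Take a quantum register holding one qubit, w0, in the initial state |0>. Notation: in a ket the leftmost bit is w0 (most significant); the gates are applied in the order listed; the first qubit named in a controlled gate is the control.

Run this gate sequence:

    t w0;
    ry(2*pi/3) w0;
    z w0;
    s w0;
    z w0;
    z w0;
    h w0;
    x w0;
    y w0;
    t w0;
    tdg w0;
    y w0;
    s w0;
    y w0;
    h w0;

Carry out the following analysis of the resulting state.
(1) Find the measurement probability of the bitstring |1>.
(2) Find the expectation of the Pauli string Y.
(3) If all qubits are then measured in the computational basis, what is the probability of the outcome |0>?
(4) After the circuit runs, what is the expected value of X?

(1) A full measurement returns |1> with probability sqrt(3)/4 + 1/2. Key observation: gates 9-12 undo each other exactly, leaving only the rest of the circuit to track.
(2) In the final state, Y has expectation 1/2.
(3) The probability of measuring |0> is 1/2 - sqrt(3)/4.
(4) The expectation value of X is 0.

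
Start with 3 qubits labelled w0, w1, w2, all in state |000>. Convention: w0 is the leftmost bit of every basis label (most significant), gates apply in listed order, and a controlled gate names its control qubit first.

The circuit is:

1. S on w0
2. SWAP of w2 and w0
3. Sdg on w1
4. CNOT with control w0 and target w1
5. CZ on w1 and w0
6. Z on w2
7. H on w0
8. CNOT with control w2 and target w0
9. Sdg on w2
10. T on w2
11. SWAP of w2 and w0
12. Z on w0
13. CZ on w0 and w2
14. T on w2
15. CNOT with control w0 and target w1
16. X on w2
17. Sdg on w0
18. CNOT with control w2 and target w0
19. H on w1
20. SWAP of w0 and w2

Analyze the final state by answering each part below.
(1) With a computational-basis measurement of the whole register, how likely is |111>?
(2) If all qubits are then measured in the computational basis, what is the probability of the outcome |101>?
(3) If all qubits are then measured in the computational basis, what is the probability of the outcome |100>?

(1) Outcome |111> occurs with probability 1/4.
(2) The probability of measuring |101> is 1/4.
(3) Outcome |100> occurs with probability 0.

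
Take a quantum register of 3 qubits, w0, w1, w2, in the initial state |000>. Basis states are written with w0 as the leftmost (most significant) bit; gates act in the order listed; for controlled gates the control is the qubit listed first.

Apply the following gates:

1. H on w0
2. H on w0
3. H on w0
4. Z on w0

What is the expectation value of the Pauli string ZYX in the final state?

In the final state, ZYX has expectation 0.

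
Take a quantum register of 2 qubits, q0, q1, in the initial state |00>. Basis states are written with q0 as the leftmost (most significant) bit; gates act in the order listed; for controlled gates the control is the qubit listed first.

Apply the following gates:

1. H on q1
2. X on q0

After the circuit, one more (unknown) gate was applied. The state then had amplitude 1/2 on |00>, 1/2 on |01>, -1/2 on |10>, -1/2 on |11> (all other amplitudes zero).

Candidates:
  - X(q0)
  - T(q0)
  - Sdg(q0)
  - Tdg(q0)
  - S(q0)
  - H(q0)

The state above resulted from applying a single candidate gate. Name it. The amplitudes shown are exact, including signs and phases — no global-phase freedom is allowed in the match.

It was H(q0) that produced the state shown.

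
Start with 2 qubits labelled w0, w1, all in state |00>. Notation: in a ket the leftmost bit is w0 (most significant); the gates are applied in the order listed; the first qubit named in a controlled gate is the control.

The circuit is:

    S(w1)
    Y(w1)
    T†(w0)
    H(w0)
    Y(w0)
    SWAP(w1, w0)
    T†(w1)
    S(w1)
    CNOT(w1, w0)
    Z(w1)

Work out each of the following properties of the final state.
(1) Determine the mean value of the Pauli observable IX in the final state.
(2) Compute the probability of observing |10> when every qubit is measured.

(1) The expectation value of IX is 0.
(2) Outcome |10> occurs with probability 1/2.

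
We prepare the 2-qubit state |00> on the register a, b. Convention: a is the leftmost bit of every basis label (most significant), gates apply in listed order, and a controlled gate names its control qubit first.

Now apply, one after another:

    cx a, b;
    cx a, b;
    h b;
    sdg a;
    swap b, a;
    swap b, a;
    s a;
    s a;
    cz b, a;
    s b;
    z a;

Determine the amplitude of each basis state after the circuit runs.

The resulting statevector has amplitude sqrt(2)/2 on |00>, sqrt(2)*I/2 on |01>, 0 on |10>, 0 on |11>.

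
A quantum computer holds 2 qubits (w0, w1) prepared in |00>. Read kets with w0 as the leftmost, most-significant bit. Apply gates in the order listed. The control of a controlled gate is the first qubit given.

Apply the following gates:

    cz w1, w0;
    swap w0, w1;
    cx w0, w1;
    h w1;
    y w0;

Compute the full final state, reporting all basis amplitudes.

The resulting statevector has amplitude 0 on |00>, 0 on |01>, sqrt(2)*I/2 on |10>, sqrt(2)*I/2 on |11>.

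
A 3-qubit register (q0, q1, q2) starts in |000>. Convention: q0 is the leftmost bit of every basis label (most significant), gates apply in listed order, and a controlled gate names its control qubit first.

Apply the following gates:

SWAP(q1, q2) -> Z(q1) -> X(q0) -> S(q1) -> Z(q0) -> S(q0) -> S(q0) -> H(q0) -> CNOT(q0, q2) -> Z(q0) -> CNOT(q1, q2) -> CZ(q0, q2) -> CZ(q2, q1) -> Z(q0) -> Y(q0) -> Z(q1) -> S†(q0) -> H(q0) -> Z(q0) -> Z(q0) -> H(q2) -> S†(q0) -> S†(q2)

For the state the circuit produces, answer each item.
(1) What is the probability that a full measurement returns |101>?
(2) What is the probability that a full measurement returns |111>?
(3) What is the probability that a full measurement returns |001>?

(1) Outcome |101> occurs with probability 1/4.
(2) A full measurement returns |111> with probability 0.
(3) Outcome |001> occurs with probability 1/4.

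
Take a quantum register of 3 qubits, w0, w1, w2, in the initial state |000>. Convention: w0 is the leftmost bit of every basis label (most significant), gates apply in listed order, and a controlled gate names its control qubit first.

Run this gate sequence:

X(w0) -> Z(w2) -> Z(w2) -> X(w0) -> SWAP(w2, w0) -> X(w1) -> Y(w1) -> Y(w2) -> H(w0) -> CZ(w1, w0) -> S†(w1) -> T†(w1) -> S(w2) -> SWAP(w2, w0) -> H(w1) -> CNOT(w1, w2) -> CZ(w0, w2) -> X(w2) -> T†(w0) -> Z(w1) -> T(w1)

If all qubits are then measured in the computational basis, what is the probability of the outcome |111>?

The probability of measuring |111> is 1/4.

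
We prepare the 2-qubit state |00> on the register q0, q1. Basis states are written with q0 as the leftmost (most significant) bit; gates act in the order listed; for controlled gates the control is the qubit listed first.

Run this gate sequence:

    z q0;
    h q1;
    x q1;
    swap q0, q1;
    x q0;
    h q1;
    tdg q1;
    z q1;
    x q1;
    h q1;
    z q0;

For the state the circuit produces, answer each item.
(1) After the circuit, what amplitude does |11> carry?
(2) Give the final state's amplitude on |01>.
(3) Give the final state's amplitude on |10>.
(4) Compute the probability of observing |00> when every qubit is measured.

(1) |11> carries amplitude sqrt(2)*(1 - exp(3*I*pi/4))/4 in the final state.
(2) |01> carries amplitude sqrt(2)*(-1 + exp(3*I*pi/4))/4 in the final state.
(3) |10> carries amplitude sqrt(2)*(-1 - exp(3*I*pi/4))/4 in the final state.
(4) Outcome |00> occurs with probability 1/4 - sqrt(2)/8.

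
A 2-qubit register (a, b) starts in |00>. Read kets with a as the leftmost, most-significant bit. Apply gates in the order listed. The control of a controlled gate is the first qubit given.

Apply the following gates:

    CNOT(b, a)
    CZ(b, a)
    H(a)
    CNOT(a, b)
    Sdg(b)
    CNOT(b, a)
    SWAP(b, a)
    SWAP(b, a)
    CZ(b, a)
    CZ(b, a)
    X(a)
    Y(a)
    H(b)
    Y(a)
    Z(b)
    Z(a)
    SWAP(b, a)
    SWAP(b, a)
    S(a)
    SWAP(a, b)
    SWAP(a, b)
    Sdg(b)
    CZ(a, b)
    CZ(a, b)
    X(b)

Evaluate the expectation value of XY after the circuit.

In the final state, XY has expectation 0. Key observation: gates 9-10 undo each other exactly, leaving only the rest of the circuit to track.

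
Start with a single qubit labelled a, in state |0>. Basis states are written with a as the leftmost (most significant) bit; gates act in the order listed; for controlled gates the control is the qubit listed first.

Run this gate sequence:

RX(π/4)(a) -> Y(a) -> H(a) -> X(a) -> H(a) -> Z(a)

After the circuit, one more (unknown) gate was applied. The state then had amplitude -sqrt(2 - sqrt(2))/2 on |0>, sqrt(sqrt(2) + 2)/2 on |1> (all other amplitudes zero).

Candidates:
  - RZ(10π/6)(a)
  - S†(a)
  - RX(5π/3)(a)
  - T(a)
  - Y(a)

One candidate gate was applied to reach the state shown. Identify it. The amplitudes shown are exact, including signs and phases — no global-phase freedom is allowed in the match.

The unique candidate consistent with the amplitudes is S†(a). Key observation: steps 3-6 multiply out to the identity, so the circuit reduces to the remaining gates.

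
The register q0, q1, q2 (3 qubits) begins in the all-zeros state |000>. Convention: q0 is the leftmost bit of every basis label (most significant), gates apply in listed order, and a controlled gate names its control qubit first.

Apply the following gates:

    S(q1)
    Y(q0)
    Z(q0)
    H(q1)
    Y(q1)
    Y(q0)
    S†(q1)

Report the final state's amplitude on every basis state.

After the circuit, the state carries amplitude sqrt(2)*I/2 on |000>, -sqrt(2)/2 on |010>, and 0 on every other basis state.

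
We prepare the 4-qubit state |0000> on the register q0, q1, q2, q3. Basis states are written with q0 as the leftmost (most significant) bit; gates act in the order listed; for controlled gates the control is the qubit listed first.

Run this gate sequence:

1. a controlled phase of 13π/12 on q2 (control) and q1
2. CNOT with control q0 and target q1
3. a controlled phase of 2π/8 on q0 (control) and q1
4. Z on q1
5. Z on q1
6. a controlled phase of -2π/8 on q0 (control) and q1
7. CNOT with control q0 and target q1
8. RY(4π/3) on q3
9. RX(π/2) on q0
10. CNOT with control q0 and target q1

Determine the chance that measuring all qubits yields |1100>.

The probability of measuring |1100> is 1/8. Key observation: gates 2-7 undo each other exactly, leaving only the rest of the circuit to track.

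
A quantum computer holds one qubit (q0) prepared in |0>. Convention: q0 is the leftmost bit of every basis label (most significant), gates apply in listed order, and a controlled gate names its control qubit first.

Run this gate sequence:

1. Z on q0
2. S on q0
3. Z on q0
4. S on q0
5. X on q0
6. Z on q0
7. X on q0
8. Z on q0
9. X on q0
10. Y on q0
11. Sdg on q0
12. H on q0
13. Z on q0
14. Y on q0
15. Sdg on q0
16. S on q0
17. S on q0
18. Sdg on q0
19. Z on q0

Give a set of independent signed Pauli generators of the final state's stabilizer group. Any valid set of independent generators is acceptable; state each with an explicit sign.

The stabilizer group can be generated by -X, among other valid generating sets.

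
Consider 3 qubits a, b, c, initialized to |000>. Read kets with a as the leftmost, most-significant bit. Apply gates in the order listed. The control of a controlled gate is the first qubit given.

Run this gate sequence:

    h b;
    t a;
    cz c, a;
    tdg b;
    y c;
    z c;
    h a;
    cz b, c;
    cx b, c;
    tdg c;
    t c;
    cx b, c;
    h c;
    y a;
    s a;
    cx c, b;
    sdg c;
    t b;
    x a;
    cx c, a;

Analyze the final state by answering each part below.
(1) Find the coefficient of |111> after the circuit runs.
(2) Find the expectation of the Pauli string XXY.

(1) The amplitude on |111> is -sqrt(2)*exp(I*pi/4)/4. Key observation: steps 9-12 multiply out to the identity, so the circuit reduces to the remaining gates.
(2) The observable XXY averages to sqrt(2)/2.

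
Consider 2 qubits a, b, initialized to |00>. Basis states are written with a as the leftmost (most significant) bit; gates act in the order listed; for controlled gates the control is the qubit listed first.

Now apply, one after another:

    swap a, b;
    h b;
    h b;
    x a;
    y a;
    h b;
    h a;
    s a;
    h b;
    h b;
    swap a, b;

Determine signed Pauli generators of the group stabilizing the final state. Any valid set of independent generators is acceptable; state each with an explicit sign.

The final state is stabilized by the group generated by +XI, +IY; other independent generating sets are equally valid.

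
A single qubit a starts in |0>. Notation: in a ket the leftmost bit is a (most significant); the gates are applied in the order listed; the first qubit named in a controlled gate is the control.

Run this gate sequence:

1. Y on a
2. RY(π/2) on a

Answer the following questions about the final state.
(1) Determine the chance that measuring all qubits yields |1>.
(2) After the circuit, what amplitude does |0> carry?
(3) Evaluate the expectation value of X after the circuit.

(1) Outcome |1> occurs with probability 1/2.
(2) |0> carries amplitude -sqrt(2)*I/2 in the final state.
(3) In the final state, X has expectation -1.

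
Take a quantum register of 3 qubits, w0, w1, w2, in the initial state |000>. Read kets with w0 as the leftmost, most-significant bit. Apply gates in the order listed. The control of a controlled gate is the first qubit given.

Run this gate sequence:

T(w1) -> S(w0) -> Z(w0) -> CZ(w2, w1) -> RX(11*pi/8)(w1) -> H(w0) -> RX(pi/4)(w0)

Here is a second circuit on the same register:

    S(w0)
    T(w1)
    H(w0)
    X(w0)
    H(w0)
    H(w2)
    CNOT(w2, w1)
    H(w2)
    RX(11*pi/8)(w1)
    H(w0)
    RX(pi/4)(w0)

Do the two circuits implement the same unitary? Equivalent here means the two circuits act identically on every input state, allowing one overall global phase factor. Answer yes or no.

No: there is an input state on which the two circuits produce genuinely different outputs (not merely differing by a phase).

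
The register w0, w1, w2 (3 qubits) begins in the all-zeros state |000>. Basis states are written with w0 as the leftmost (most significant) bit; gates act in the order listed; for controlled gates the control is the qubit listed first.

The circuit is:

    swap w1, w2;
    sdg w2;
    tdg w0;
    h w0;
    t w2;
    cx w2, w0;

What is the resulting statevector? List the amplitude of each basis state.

The final amplitudes are sqrt(2)/2 on |000>, sqrt(2)/2 on |100>, and 0 on every other basis state.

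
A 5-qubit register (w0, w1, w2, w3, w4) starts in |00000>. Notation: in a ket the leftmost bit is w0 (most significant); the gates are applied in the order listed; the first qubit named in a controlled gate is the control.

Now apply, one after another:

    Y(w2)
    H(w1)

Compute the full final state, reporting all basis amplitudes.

The resulting statevector has amplitude sqrt(2)*I/2 on |00100>, sqrt(2)*I/2 on |01100>, and 0 on every other basis state.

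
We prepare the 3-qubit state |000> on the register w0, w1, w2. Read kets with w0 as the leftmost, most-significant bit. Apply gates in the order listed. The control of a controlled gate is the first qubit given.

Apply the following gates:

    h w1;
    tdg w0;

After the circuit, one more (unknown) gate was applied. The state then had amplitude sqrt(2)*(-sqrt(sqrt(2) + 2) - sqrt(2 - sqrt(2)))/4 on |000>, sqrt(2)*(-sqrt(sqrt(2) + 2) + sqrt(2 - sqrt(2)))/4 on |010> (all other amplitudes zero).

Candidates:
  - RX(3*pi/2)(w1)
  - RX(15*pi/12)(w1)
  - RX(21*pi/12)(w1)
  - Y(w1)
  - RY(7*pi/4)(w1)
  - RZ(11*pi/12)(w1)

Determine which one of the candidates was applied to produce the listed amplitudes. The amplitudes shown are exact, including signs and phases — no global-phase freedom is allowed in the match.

It was RY(7*pi/4)(w1) that produced the state shown.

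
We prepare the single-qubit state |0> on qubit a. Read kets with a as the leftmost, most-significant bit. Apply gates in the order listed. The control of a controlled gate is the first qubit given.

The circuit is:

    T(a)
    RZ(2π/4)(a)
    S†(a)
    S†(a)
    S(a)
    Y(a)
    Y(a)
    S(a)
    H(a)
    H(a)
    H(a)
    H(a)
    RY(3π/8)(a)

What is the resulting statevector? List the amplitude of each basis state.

After the circuit, the state carries amplitude -exp(3*I*pi/4)*cos(3*pi/16) on |0>, -exp(3*I*pi/4)*sin(3*pi/16) on |1>. Key observation: steps 9-12 multiply out to the identity, so the circuit reduces to the remaining gates.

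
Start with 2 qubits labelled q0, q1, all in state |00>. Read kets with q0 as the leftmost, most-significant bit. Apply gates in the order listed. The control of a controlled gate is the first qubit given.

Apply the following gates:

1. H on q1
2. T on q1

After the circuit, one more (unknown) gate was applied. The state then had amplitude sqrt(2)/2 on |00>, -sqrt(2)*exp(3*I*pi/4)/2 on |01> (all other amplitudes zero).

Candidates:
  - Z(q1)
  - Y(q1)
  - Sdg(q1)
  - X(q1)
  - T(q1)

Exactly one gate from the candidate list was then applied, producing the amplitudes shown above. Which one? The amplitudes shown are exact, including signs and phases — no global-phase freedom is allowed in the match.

The unique candidate consistent with the amplitudes is Sdg(q1).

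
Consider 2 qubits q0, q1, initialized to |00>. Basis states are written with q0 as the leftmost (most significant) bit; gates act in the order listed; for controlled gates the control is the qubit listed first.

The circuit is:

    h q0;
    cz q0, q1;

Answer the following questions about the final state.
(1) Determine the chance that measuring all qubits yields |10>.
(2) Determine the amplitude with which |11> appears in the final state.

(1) The probability of measuring |10> is 1/2.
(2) The final state's coefficient on |11> equals 0.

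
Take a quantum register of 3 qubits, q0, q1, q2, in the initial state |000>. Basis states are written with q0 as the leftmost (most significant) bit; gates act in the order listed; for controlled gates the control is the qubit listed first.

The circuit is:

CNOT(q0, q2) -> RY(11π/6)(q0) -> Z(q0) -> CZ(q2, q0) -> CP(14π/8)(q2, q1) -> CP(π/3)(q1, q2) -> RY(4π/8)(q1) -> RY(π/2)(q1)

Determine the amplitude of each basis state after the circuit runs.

The final amplitudes are -sqrt(6)/4 - sqrt(2)/4 on |010>, -sqrt(6)/4 + sqrt(2)/4 on |110>, and 0 on every other basis state.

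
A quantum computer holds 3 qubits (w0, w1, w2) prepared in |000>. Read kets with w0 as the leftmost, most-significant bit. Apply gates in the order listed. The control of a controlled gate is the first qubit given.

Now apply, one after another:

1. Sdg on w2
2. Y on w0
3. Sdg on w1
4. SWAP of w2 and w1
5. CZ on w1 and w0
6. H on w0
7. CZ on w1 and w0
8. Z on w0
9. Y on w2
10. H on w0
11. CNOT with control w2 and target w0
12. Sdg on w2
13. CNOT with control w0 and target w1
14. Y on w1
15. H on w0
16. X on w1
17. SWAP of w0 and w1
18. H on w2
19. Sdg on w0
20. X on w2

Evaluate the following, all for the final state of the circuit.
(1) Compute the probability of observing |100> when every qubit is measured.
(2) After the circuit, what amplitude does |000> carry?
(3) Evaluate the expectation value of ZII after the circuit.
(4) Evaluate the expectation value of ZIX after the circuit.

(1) The probability of measuring |100> is 1/4.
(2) |000> carries amplitude 0 in the final state.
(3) The expectation value of ZII is -1.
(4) In the final state, ZIX has expectation 1.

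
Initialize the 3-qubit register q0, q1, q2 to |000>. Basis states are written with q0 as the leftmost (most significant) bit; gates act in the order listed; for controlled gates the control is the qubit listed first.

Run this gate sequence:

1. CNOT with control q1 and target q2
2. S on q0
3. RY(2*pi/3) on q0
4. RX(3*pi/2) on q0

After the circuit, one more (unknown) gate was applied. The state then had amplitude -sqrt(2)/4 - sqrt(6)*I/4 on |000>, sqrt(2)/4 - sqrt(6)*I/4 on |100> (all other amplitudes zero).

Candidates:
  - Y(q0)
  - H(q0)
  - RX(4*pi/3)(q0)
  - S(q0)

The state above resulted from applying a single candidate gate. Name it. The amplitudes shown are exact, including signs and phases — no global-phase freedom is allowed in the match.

It was S(q0) that produced the state shown.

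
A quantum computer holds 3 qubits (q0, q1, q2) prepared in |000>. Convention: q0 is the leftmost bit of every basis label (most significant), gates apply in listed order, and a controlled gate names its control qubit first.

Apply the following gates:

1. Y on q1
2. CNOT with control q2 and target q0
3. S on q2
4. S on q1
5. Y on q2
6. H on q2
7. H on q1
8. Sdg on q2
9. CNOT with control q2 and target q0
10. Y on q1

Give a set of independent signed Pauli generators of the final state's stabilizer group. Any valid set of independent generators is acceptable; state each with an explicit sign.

The stabilizer group can be generated by +XIY, +IXI, +ZIZ, among other valid generating sets.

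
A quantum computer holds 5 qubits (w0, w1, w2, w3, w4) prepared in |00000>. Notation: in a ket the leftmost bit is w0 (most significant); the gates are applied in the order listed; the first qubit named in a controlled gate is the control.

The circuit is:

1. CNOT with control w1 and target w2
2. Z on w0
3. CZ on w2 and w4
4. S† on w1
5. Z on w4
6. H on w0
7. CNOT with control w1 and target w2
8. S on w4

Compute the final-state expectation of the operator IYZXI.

The expectation value of IYZXI is 0.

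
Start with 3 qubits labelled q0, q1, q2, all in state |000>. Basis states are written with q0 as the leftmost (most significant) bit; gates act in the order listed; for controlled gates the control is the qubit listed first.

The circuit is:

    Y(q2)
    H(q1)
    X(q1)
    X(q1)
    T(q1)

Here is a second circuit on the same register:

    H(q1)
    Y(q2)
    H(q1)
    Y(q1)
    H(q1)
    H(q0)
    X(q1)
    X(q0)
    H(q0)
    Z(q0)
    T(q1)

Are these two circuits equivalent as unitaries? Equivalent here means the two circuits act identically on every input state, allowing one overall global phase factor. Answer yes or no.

No, they are not equivalent — no single phase factor reconciles the two unitaries.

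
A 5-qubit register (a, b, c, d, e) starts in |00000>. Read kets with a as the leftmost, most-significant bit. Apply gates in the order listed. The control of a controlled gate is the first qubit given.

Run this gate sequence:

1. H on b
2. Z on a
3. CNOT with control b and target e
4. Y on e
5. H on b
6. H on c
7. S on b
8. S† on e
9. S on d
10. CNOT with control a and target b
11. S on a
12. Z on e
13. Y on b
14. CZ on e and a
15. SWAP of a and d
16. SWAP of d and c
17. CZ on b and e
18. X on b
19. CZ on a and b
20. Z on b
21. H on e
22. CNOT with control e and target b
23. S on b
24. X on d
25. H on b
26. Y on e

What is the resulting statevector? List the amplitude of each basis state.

The final amplitudes are sqrt(2)*(-1 + I)/4 on |00001>, sqrt(2)*(-1 + I)/4 on |00011>, sqrt(2)*(-1 + I)/4 on |01000>, sqrt(2)*(-1 + I)/4 on |01010>, and 0 on every other basis state.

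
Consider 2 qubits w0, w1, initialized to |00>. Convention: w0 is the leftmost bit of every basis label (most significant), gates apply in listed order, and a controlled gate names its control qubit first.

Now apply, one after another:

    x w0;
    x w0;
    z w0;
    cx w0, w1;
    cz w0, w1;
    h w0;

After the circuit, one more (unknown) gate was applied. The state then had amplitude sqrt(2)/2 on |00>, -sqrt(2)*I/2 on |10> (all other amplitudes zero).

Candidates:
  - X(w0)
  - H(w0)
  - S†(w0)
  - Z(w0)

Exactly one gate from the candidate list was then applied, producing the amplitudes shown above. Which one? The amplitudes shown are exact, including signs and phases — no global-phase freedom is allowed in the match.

The unique candidate consistent with the amplitudes is S†(w0). Key observation: the block from step 1 through step 2 cancels to the identity and can be dropped.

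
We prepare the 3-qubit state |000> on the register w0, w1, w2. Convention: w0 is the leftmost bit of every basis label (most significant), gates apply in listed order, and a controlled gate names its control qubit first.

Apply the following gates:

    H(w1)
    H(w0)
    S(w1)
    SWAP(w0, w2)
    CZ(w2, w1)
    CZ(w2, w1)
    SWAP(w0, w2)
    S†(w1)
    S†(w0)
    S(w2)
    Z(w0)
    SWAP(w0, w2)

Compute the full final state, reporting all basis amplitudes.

The final amplitudes are 1/2 on |000>, I/2 on |001>, 1/2 on |010>, I/2 on |011>, 0 on |100>, 0 on |101>, 0 on |110>, 0 on |111>. Key observation: the block from step 3 through step 8 cancels to the identity and can be dropped.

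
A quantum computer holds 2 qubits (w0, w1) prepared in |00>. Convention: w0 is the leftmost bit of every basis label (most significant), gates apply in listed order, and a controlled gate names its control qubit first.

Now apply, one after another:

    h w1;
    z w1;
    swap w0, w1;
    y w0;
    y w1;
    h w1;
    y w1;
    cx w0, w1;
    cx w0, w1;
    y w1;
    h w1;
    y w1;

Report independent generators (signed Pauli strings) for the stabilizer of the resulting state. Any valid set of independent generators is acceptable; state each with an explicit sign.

The stabilizer group can be generated by +XI, +IZ, among other valid generating sets. Key observation: steps 5-12 multiply out to the identity, so the circuit reduces to the remaining gates.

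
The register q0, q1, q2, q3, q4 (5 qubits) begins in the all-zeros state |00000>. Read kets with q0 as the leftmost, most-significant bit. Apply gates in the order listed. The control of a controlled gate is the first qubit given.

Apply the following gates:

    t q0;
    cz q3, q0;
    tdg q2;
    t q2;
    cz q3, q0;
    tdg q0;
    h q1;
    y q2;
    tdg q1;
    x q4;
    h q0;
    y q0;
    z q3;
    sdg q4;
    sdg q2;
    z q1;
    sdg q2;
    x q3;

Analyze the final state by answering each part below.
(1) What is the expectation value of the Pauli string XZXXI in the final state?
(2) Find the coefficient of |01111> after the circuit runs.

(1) In the final state, XZXXI has expectation 0.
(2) The amplitude on |01111> is -exp(I*pi/4)/2.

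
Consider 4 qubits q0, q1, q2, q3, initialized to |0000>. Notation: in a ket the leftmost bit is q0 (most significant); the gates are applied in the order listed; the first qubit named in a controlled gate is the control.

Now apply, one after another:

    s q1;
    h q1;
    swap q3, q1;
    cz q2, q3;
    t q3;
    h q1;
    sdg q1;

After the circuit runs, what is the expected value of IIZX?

The expectation value of IIZX is sqrt(2)/2.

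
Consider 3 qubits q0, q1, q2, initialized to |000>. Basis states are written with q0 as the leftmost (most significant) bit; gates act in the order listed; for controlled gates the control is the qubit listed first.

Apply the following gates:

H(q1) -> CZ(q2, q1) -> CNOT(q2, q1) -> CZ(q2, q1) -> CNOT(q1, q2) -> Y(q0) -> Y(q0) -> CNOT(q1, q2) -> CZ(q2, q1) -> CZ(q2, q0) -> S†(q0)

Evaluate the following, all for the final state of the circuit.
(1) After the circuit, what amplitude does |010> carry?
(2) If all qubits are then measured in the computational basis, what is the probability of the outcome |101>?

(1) The final state's coefficient on |010> equals sqrt(2)/2. Key observation: the block from step 4 through step 9 cancels to the identity and can be dropped.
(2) The probability of measuring |101> is 0.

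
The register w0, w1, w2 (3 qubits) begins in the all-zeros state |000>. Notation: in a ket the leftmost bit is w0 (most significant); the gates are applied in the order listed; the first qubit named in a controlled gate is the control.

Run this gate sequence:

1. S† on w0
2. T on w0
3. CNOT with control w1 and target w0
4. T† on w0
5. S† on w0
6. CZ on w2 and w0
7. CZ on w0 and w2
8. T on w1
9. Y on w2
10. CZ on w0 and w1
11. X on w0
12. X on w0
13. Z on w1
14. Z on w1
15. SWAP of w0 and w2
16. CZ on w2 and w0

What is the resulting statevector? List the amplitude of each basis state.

After the circuit, the state carries amplitude I on |100>, and 0 on every other basis state.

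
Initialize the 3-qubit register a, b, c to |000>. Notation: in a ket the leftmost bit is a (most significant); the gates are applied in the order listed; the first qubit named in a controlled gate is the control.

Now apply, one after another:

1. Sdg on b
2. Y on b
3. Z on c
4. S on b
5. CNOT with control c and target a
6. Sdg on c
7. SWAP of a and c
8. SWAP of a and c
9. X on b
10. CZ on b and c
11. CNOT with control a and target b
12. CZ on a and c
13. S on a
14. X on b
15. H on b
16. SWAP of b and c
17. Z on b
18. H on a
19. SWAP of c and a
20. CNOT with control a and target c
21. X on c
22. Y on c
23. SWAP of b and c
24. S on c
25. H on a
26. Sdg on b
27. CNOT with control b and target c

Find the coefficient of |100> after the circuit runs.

The final state's coefficient on |100> equals sqrt(2)*I/2. Key observation: gates 7-8 undo each other exactly, leaving only the rest of the circuit to track.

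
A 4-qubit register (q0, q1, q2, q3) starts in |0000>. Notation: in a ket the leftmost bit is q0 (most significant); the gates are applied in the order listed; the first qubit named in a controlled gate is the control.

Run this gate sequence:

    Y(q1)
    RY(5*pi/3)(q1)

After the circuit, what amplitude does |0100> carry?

The final state's coefficient on |0100> equals -sqrt(3)*I/2.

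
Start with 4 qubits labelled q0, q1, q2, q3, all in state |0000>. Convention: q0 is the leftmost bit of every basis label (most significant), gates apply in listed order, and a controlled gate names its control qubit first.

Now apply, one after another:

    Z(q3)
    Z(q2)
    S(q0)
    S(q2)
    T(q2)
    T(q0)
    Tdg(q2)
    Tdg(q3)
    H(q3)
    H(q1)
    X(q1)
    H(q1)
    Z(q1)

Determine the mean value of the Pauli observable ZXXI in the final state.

In the final state, ZXXI has expectation 0.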